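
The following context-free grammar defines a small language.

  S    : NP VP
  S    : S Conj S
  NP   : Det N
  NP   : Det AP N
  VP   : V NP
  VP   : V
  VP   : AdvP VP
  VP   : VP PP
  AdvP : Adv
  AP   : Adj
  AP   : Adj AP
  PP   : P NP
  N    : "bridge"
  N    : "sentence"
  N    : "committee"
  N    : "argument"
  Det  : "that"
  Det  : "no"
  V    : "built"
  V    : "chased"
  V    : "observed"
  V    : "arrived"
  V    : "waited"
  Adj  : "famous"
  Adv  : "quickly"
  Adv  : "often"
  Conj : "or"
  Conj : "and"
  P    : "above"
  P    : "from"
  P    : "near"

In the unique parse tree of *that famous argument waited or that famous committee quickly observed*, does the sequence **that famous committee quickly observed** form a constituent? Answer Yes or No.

[S [S [NP [Det that] [AP [Adj famous]] [N argument]] [VP [V waited]]] [Conj or] [S [NP [Det that] [AP [Adj famous]] [N committee]] [VP [AdvP [Adv quickly]] [VP [V observed]]]]]
The words 'that famous committee quickly observed' are exhaustively dominated by a single S node (built by S → NP VP), so they form a constituent.

Yes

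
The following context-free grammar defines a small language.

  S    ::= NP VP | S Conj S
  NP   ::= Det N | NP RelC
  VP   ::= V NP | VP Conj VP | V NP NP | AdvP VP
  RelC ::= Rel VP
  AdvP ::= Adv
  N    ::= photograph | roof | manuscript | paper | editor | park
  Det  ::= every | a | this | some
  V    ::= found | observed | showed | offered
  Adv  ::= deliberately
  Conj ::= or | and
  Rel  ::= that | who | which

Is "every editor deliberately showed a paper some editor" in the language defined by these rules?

Grammatical

[S [NP [Det every] [N editor]] [VP [AdvP [Adv deliberately]] [VP [V showed] [NP [Det a] [N paper]] [NP [Det some] [N editor]]]]]
Every word is introduced by a lexical rule and the phrasal rules combine the resulting categories into a single S.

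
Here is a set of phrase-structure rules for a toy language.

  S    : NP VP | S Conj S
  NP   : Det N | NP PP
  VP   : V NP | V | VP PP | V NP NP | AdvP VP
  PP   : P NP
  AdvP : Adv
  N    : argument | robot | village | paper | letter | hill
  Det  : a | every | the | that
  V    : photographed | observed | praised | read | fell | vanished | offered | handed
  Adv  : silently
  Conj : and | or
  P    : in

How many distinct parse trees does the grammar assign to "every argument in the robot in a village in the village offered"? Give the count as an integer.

5

Two of the 5 distinct bracketings:
[S [NP [NP [Det every] [N argument]] [PP [P in] [NP [NP [Det the] [N robot]] [PP [P in] [NP [NP [Det a] [N village]] [PP [P in] [NP [Det the] [N village]]]]]]]] [VP [V offered]]]
[S [NP [NP [Det every] [N argument]] [PP [P in] [NP [NP [NP [Det the] [N robot]] [PP [P in] [NP [Det a] [N village]]]] [PP [P in] [NP [Det the] [N village]]]]]] [VP [V offered]]]
The trees differ in how a recursive rule is bracketed over the same span.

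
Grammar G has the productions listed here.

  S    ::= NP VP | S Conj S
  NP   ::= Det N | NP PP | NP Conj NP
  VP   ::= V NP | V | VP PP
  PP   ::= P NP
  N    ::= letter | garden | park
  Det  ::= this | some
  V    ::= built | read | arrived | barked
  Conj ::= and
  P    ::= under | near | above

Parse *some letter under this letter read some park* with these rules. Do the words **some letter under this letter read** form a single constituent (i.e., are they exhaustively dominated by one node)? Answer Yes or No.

No

[S [NP [NP [Det some] [N letter]] [PP [P under] [NP [Det this] [N letter]]]] [VP [V read] [NP [Det some] [N park]]]]
The smallest constituent containing 'some letter under this letter read' is the S spanning 'some letter under this letter read some park'; no single node in the tree dominates exactly the given words.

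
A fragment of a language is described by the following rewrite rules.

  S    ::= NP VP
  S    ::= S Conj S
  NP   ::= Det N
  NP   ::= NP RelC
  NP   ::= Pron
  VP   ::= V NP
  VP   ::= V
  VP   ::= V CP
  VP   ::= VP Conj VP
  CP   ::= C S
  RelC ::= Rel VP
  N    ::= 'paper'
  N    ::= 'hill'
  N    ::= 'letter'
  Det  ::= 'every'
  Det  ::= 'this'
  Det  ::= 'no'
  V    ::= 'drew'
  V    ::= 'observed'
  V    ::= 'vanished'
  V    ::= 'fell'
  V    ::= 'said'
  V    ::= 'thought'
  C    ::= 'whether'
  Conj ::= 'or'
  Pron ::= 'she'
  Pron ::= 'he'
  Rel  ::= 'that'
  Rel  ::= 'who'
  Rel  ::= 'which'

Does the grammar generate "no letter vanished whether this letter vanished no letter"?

Grammatical

[S [NP [Det no] [N letter]] [VP [V vanished] [CP [C whether] [S [NP [Det this] [N letter]] [VP [V vanished] [NP [Det no] [N letter]]]]]]]
The bracketing above is licensed at every node by one of the given productions, with S at the root.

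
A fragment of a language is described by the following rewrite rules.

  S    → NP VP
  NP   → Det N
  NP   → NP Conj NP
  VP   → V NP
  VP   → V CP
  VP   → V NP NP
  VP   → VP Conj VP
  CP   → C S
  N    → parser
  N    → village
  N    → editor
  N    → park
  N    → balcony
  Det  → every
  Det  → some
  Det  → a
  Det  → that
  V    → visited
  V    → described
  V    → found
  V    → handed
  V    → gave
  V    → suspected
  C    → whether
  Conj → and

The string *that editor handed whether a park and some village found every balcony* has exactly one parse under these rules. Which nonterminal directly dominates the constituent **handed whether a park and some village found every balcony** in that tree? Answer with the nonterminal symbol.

S

[S [NP [Det that] [N editor]] [VP [V handed] [CP [C whether] [S [NP [NP [Det a] [N park]] [Conj and] [NP [Det some] [N village]]] [VP [V found] [NP [Det every] [N balcony]]]]]]]
The span 'handed whether a park and some village found every balcony' is the VP node built by VP → V CP.
Its mother is the S built by S → NP VP.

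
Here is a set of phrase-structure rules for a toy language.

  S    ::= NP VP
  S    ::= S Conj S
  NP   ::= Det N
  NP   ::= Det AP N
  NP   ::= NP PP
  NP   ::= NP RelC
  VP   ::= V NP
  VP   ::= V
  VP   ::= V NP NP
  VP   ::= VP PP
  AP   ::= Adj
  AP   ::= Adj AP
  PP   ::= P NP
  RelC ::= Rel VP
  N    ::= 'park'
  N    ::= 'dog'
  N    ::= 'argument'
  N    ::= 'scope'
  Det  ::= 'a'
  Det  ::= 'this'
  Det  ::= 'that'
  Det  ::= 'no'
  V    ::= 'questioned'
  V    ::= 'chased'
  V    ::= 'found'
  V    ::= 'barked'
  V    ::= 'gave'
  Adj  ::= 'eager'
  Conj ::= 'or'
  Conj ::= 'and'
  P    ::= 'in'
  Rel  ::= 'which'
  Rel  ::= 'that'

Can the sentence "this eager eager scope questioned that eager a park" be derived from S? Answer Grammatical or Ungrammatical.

An Adj word can never sit immediately before a Det word in any string this grammar generates, so the substring 'eager a' rules out a derivation.

Ungrammatical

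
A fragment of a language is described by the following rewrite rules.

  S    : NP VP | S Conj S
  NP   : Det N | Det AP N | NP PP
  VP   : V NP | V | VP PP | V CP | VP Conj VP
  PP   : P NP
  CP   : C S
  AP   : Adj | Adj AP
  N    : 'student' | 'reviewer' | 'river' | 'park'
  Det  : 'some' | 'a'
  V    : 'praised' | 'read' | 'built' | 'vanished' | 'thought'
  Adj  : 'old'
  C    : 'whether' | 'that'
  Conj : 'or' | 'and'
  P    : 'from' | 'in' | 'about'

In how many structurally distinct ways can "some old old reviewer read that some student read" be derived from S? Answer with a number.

[S [NP [Det some] [AP [Adj old] [AP [Adj old]]] [N reviewer]] [VP [V read] [CP [C that] [S [NP [Det some] [N student]] [VP [V read]]]]]]
No rule offers an alternative attachment or grouping for any span, so this is the only derivation.

1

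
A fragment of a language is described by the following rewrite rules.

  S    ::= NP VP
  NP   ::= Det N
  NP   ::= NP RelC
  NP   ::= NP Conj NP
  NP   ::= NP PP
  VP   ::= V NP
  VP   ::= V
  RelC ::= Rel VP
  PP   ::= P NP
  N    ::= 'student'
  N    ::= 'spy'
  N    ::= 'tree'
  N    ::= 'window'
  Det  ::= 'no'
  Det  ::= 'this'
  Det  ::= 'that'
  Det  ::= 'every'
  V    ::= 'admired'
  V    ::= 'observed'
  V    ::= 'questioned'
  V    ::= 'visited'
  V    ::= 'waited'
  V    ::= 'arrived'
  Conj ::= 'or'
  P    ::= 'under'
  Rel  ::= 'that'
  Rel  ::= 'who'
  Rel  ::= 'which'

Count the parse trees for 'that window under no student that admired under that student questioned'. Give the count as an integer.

Two of the 3 distinct bracketings:
[S [NP [NP [Det that] [N window]] [PP [P under] [NP [NP [NP [Det no] [N student]] [RelC [Rel that] [VP [V admired]]]] [PP [P under] [NP [Det that] [N student]]]]]] [VP [V questioned]]]
[S [NP [NP [NP [NP [Det that] [N window]] [PP [P under] [NP [Det no] [N student]]]] [RelC [Rel that] [VP [V admired]]]] [PP [P under] [NP [Det that] [N student]]]] [VP [V questioned]]]
The trees differ in how a recursive rule is bracketed over the same span.

3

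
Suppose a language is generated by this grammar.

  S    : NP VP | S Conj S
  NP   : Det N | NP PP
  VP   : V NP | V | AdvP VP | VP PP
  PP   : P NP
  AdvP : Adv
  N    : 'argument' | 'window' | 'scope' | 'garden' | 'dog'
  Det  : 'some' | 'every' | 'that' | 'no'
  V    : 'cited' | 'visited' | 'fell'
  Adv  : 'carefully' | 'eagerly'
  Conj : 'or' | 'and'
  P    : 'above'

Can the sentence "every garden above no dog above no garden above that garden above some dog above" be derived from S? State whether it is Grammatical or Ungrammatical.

For S → NP VP, every NP-prefix leaves a non-VP remainder: after 'every garden' the remainder is not a VP; after 'every garden above no dog' the remainder is not a VP; after 'every garden above no dog above no garden' the remainder is not a VP (and 2 more). The alternative S rule S → S Conj S likewise has no satisfying split.

Ungrammatical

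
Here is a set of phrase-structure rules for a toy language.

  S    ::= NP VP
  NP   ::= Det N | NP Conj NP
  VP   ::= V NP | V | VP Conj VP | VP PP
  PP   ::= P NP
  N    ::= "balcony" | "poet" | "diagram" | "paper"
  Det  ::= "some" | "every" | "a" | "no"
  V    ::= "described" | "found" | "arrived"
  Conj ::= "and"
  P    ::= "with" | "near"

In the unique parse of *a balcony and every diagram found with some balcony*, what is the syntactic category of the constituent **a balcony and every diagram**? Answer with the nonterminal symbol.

NP

S
  NP
    NP
      Det: a
      N: balcony
    Conj: and
    NP
      Det: every
      N: diagram
  VP
    VP
      V: found
    PP
      P: with
      NP
        Det: some
        N: balcony
The span 'a balcony and every diagram' is the NP node built by NP → NP Conj NP.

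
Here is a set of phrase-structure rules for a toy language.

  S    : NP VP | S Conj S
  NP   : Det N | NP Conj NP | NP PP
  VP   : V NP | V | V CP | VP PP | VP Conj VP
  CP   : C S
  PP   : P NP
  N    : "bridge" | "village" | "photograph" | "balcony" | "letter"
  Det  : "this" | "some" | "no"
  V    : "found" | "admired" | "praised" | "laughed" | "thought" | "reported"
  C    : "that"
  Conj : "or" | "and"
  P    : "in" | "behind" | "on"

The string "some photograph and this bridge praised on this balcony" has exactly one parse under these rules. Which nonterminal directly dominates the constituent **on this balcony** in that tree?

VP

S
  NP
    NP
      Det: some
      N: photograph
    Conj: and
    NP
      Det: this
      N: bridge
  VP
    VP
      V: praised
    PP
      P: on
      NP
        Det: this
        N: balcony
The span 'on this balcony' is the PP node built by PP → P NP.
Its mother is the VP built by VP → VP PP.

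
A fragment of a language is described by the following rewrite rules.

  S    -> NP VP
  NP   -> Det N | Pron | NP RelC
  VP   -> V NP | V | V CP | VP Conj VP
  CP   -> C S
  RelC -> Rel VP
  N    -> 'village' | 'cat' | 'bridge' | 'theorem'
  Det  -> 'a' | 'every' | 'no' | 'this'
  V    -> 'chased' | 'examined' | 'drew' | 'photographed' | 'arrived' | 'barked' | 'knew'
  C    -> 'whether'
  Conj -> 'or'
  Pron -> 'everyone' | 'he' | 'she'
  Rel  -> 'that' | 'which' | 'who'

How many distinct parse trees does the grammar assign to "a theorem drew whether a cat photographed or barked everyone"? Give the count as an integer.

2

The two bracketings:
[S [NP [Det a] [N theorem]] [VP [V drew] [CP [C whether] [S [NP [Det a] [N cat]] [VP [VP [V photographed]] [Conj or] [VP [V barked] [NP [Pron everyone]]]]]]]]
[S [NP [Det a] [N theorem]] [VP [VP [V drew] [CP [C whether] [S [NP [Det a] [N cat]] [VP [V photographed]]]]] [Conj or] [VP [V barked] [NP [Pron everyone]]]]]
The trees differ in how a recursive rule is bracketed over the same span.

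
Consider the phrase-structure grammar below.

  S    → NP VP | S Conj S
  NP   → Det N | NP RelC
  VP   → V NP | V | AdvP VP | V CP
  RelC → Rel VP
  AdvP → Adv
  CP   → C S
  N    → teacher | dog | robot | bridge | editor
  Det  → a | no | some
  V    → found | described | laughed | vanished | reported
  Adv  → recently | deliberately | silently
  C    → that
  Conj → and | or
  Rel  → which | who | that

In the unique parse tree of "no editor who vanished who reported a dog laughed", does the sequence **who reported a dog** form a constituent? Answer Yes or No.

Yes

[S [NP [NP [NP [Det no] [N editor]] [RelC [Rel who] [VP [V vanished]]]] [RelC [Rel who] [VP [V reported] [NP [Det a] [N dog]]]]] [VP [V laughed]]]
The words 'who reported a dog' are exhaustively dominated by a single RelC node (built by RelC → Rel VP), so they form a constituent.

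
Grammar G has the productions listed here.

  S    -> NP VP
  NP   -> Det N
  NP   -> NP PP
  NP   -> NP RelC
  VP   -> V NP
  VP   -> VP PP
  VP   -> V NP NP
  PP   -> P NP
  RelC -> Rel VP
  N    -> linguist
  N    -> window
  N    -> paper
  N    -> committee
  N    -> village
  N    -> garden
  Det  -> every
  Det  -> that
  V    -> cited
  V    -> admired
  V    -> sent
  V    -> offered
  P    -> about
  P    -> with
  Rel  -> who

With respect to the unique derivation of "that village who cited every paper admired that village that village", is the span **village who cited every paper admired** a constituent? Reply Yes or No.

No

[S [NP [NP [Det that] [N village]] [RelC [Rel who] [VP [V cited] [NP [Det every] [N paper]]]]] [VP [V admired] [NP [Det that] [N village]] [NP [Det that] [N village]]]]
The smallest constituent containing 'village who cited every paper admired' is the S spanning 'that village who cited every paper admired that village that village'; no single node in the tree dominates exactly the given words.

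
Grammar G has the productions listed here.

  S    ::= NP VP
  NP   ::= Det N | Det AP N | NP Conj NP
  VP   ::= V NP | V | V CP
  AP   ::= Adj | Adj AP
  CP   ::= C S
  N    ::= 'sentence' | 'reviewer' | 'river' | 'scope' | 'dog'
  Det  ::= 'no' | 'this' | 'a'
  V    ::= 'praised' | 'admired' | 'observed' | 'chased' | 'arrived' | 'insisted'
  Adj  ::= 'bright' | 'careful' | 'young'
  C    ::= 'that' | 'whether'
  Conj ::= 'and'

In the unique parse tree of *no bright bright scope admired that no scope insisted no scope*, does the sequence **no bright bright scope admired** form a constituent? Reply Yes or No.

[S [NP [Det no] [AP [Adj bright] [AP [Adj bright]]] [N scope]] [VP [V admired] [CP [C that] [S [NP [Det no] [N scope]] [VP [V insisted] [NP [Det no] [N scope]]]]]]]
The smallest constituent containing 'no bright bright scope admired' is the S spanning 'no bright bright scope admired that no scope insisted no scope'; no single node in the tree dominates exactly the given words.

No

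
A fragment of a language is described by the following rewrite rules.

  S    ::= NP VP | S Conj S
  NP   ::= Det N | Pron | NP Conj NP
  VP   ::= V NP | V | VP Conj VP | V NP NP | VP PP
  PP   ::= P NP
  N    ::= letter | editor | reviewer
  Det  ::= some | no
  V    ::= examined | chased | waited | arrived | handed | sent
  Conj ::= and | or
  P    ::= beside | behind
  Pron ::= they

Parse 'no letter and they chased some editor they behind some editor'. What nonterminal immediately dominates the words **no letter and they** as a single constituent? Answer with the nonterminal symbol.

NP

S
  NP
    NP
      Det: no
      N: letter
    Conj: and
    NP
      Pron: they
  VP
    VP
      V: chased
      NP
        Det: some
        N: editor
      NP
        Pron: they
    PP
      P: behind
      NP
        Det: some
        N: editor
The span 'no letter and they' is the NP node built by NP → NP Conj NP.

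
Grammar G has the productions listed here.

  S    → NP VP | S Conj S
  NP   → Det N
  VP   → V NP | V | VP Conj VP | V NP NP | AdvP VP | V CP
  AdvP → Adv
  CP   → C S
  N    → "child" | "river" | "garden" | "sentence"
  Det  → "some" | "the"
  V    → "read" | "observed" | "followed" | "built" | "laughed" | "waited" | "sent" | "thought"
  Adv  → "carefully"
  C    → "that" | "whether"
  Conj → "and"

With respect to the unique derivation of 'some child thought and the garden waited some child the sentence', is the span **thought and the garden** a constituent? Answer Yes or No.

[S [S [NP [Det some] [N child]] [VP [V thought]]] [Conj and] [S [NP [Det the] [N garden]] [VP [V waited] [NP [Det some] [N child]] [NP [Det the] [N sentence]]]]]
The smallest constituent containing 'thought and the garden' is the S spanning 'some child thought and the garden waited some child the sentence'; no single node in the tree dominates exactly the given words.

No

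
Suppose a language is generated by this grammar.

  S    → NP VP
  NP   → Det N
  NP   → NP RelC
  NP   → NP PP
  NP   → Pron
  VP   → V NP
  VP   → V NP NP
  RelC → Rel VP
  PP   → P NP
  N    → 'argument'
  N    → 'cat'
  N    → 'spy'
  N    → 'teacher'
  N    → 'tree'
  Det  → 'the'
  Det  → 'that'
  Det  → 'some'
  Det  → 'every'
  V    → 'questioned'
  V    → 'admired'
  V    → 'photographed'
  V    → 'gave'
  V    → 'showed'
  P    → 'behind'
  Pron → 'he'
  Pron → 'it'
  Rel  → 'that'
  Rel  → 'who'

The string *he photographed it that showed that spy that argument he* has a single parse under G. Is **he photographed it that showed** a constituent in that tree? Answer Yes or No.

No

[S [NP [Pron he]] [VP [V photographed] [NP [NP [Pron it]] [RelC [Rel that] [VP [V showed] [NP [Det that] [N spy]] [NP [Det that] [N argument]]]]] [NP [Pron he]]]]
The smallest constituent containing 'he photographed it that showed' is the S spanning 'he photographed it that showed that spy that argument he'; no single node in the tree dominates exactly the given words.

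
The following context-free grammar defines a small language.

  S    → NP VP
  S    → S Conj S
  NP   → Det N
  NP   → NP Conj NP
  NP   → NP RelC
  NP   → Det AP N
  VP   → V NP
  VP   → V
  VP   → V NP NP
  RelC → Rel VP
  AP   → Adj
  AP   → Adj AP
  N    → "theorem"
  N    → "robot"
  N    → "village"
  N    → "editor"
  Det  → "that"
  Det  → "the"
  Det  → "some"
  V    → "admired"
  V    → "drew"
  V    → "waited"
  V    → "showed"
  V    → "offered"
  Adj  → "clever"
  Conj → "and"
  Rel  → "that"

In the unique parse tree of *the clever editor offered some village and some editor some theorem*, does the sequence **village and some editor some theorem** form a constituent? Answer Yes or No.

[S [NP [Det the] [AP [Adj clever]] [N editor]] [VP [V offered] [NP [NP [Det some] [N village]] [Conj and] [NP [Det some] [N editor]]] [NP [Det some] [N theorem]]]]
The smallest constituent containing 'village and some editor some theorem' is the VP spanning 'offered some village and some editor some theorem'; no single node in the tree dominates exactly the given words.

No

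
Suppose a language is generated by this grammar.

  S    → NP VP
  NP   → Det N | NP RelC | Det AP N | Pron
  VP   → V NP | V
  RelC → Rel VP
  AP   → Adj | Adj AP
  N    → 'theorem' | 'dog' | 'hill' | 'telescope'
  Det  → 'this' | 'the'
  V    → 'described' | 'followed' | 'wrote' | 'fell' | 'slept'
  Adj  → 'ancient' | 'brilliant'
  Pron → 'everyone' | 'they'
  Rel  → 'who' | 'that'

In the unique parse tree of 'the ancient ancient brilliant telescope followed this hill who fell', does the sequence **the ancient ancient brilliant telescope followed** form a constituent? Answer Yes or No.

[S [NP [Det the] [AP [Adj ancient] [AP [Adj ancient] [AP [Adj brilliant]]]] [N telescope]] [VP [V followed] [NP [NP [Det this] [N hill]] [RelC [Rel who] [VP [V fell]]]]]]
The smallest constituent containing 'the ancient ancient brilliant telescope followed' is the S spanning 'the ancient ancient brilliant telescope followed this hill who fell'; no single node in the tree dominates exactly the given words.

No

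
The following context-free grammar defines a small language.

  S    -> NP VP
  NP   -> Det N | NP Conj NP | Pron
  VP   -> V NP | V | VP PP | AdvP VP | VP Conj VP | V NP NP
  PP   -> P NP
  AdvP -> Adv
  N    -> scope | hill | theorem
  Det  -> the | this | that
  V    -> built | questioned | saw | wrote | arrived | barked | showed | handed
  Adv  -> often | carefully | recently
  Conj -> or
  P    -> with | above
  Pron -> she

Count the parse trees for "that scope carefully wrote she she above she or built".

3

Two of the 3 distinct bracketings:
[S [NP [Det that] [N scope]] [VP [AdvP [Adv carefully]] [VP [VP [VP [V wrote] [NP [Pron she]] [NP [Pron she]]] [PP [P above] [NP [Pron she]]]] [Conj or] [VP [V built]]]]]
[S [NP [Det that] [N scope]] [VP [VP [VP [AdvP [Adv carefully]] [VP [V wrote] [NP [Pron she]] [NP [Pron she]]]] [PP [P above] [NP [Pron she]]]] [Conj or] [VP [V built]]]]
The trees differ in how a recursive rule is bracketed over the same span.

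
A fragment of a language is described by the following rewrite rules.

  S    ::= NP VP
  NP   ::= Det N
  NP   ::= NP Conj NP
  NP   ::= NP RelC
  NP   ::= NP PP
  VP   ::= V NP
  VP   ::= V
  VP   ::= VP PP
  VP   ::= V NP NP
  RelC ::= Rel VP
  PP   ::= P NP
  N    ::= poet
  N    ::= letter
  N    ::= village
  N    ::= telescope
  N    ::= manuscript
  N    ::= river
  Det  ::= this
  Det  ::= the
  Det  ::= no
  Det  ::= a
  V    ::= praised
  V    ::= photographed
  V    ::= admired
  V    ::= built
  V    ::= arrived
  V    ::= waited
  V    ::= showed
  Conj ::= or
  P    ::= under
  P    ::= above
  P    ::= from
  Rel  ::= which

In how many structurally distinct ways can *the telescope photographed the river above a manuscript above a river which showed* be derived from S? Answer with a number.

9

Two of the 9 distinct bracketings:
[S [NP [Det the] [N telescope]] [VP [V photographed] [NP [NP [NP [Det the] [N river]] [PP [P above] [NP [NP [Det a] [N manuscript]] [PP [P above] [NP [Det a] [N river]]]]]] [RelC [Rel which] [VP [V showed]]]]]]
[S [NP [Det the] [N telescope]] [VP [V photographed] [NP [NP [NP [NP [Det the] [N river]] [PP [P above] [NP [Det a] [N manuscript]]]] [PP [P above] [NP [Det a] [N river]]]] [RelC [Rel which] [VP [V showed]]]]]]
The trees differ in how a recursive rule is bracketed over the same span.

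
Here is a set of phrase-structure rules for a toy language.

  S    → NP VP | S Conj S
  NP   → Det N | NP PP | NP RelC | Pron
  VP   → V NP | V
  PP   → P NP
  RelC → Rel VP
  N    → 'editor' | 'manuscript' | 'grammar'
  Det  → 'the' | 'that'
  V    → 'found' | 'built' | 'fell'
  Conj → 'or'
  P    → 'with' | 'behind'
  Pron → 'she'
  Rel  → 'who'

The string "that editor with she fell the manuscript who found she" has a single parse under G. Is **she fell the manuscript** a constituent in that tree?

[S [NP [NP [Det that] [N editor]] [PP [P with] [NP [Pron she]]]] [VP [V fell] [NP [NP [Det the] [N manuscript]] [RelC [Rel who] [VP [V found] [NP [Pron she]]]]]]]
The smallest constituent containing 'she fell the manuscript' is the S spanning 'that editor with she fell the manuscript who found she'; no single node in the tree dominates exactly the given words.

No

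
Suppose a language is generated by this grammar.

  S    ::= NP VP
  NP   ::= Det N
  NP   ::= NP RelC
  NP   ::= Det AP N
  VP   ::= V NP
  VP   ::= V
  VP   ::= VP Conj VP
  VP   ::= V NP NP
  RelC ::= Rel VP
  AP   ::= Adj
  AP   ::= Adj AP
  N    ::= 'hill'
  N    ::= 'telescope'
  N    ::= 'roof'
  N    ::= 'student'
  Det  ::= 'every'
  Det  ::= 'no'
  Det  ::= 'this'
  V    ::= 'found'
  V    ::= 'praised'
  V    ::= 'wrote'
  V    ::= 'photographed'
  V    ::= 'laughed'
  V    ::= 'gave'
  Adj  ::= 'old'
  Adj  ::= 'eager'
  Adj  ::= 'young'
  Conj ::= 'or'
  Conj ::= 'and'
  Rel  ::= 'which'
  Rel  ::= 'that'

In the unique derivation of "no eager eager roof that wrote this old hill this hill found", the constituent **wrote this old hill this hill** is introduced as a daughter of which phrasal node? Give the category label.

RelC

[S [NP [NP [Det no] [AP [Adj eager] [AP [Adj eager]]] [N roof]] [RelC [Rel that] [VP [V wrote] [NP [Det this] [AP [Adj old]] [N hill]] [NP [Det this] [N hill]]]]] [VP [V found]]]
The span 'wrote this old hill this hill' is the VP node built by VP → V NP NP.
Its mother is the RelC built by RelC → Rel VP.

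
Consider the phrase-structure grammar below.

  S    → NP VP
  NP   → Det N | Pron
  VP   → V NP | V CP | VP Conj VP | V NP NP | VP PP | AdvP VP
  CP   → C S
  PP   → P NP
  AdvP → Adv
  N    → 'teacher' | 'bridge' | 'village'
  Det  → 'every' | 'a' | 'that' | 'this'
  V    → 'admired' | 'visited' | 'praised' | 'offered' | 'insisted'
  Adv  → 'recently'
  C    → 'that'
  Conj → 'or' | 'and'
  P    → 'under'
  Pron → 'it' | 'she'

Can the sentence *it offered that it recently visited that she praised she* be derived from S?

Grammatical

[S [NP [Pron it]] [VP [V offered] [CP [C that] [S [NP [Pron it]] [VP [AdvP [Adv recently]] [VP [V visited] [CP [C that] [S [NP [Pron she]] [VP [V praised] [NP [Pron she]]]]]]]]]]]
The bracketing above is licensed at every node by one of the given productions, with S at the root.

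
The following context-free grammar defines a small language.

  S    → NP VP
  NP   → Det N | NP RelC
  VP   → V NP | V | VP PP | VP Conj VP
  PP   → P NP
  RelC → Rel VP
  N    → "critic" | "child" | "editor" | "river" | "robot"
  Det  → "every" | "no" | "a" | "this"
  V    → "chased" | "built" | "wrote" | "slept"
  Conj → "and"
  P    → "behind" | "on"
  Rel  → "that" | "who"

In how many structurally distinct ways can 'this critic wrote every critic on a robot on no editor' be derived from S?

[S [NP [Det this] [N critic]] [VP [VP [VP [V wrote] [NP [Det every] [N critic]]] [PP [P on] [NP [Det a] [N robot]]]] [PP [P on] [NP [Det no] [N editor]]]]]
No rule offers an alternative attachment or grouping for any span, so this is the only derivation.

1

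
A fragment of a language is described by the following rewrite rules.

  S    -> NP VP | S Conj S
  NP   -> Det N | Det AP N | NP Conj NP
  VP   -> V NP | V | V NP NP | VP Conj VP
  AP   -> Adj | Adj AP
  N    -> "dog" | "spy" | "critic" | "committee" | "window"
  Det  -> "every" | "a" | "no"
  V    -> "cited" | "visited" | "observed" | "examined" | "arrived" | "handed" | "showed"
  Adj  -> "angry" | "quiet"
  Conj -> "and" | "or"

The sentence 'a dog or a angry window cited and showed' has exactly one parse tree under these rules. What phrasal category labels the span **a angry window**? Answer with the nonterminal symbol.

S
  NP
    NP
      Det: a
      N: dog
    Conj: or
    NP
      Det: a
      AP
        Adj: angry
      N: window
  VP
    VP
      V: cited
    Conj: and
    VP
      V: showed
The span 'a angry window' is the NP node built by NP → Det AP N.

NP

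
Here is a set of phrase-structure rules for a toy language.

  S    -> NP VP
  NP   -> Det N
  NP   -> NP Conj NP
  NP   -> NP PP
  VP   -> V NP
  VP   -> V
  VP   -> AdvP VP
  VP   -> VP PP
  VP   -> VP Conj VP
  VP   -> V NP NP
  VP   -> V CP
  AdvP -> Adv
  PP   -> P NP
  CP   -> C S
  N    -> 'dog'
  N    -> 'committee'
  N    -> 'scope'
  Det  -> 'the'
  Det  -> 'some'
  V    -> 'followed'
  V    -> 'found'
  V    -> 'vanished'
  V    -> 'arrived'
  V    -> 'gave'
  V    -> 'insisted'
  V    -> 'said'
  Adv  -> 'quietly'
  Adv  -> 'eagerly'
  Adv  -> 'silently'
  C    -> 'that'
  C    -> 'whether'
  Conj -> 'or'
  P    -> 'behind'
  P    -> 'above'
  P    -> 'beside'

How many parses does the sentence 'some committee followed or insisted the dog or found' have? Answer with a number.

The two bracketings:
[S [NP [Det some] [N committee]] [VP [VP [V followed]] [Conj or] [VP [VP [V insisted] [NP [Det the] [N dog]]] [Conj or] [VP [V found]]]]]
[S [NP [Det some] [N committee]] [VP [VP [VP [V followed]] [Conj or] [VP [V insisted] [NP [Det the] [N dog]]]] [Conj or] [VP [V found]]]]
The trees differ in how a recursive rule is bracketed over the same span.

2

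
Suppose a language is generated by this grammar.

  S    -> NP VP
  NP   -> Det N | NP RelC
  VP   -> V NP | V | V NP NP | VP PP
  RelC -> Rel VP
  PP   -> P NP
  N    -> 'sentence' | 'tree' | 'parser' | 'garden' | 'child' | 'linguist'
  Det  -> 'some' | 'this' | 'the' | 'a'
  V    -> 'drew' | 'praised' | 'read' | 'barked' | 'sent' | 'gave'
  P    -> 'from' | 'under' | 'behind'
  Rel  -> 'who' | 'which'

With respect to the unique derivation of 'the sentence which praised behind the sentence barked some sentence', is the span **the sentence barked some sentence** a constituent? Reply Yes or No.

No

[S [NP [NP [Det the] [N sentence]] [RelC [Rel which] [VP [VP [V praised]] [PP [P behind] [NP [Det the] [N sentence]]]]]] [VP [V barked] [NP [Det some] [N sentence]]]]
The smallest constituent containing 'the sentence barked some sentence' is the S spanning 'the sentence which praised behind the sentence barked some sentence'; no single node in the tree dominates exactly the given words.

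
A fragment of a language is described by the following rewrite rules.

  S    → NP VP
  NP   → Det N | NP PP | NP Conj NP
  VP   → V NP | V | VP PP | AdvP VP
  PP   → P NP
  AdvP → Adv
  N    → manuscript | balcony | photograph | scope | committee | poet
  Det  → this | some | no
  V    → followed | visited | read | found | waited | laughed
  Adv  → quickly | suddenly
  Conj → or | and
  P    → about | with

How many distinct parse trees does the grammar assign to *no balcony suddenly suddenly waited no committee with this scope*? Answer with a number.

4

Two of the 4 distinct bracketings:
[S [NP [Det no] [N balcony]] [VP [VP [AdvP [Adv suddenly]] [VP [AdvP [Adv suddenly]] [VP [V waited] [NP [Det no] [N committee]]]]] [PP [P with] [NP [Det this] [N scope]]]]]
[S [NP [Det no] [N balcony]] [VP [AdvP [Adv suddenly]] [VP [VP [AdvP [Adv suddenly]] [VP [V waited] [NP [Det no] [N committee]]]] [PP [P with] [NP [Det this] [N scope]]]]]]
The trees differ in how a recursive rule is bracketed over the same span.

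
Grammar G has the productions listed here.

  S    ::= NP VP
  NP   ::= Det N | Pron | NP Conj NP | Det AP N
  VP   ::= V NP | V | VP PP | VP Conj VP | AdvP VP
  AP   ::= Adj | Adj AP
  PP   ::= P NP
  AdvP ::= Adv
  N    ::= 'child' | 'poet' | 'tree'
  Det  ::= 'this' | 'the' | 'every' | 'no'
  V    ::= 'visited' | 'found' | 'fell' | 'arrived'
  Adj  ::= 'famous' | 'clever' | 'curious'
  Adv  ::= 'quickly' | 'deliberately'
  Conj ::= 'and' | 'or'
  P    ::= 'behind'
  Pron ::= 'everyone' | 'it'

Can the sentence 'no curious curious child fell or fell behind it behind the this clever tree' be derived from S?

Ungrammatical

A Det word can never sit immediately before a Det word in any string this grammar generates, so the substring 'the this' rules out a derivation.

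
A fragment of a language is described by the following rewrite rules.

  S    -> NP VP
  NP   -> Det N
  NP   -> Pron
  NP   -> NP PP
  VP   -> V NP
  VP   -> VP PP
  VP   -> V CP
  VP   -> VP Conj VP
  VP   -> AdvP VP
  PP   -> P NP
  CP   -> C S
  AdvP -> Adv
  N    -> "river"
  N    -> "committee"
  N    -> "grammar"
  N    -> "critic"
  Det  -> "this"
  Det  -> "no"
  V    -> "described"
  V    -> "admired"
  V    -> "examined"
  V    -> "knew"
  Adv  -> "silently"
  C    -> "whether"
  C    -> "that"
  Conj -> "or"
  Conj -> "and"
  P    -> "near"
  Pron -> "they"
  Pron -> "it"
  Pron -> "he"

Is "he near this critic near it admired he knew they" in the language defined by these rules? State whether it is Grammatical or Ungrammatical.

Ungrammatical

For S → NP VP, every NP-prefix leaves a non-VP remainder: after 'he' the remainder is not a VP; after 'he near this critic' the remainder is not a VP; after 'he near this critic near it' the remainder is not a VP.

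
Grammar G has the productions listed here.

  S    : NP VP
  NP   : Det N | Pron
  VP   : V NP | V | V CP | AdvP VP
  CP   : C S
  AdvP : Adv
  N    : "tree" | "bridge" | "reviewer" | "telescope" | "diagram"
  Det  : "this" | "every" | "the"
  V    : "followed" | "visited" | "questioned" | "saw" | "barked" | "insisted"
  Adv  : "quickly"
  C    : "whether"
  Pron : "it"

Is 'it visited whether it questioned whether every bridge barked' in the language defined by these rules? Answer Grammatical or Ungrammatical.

[S [NP [Pron it]] [VP [V visited] [CP [C whether] [S [NP [Pron it]] [VP [V questioned] [CP [C whether] [S [NP [Det every] [N bridge]] [VP [V barked]]]]]]]]]
Every word is introduced by a lexical rule and the phrasal rules combine the resulting categories into a single S.

Grammatical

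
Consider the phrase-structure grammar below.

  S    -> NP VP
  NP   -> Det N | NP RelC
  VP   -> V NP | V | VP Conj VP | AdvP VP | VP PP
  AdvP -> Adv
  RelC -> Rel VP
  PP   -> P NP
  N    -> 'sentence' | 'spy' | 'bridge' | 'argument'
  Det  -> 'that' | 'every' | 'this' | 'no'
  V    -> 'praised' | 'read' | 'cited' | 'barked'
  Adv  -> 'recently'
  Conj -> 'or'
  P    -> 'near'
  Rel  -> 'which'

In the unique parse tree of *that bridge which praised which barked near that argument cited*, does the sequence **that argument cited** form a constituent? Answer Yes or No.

[S [NP [NP [NP [Det that] [N bridge]] [RelC [Rel which] [VP [V praised]]]] [RelC [Rel which] [VP [VP [V barked]] [PP [P near] [NP [Det that] [N argument]]]]]] [VP [V cited]]]
The smallest constituent containing 'that argument cited' is the S spanning 'that bridge which praised which barked near that argument cited'; no single node in the tree dominates exactly the given words.

No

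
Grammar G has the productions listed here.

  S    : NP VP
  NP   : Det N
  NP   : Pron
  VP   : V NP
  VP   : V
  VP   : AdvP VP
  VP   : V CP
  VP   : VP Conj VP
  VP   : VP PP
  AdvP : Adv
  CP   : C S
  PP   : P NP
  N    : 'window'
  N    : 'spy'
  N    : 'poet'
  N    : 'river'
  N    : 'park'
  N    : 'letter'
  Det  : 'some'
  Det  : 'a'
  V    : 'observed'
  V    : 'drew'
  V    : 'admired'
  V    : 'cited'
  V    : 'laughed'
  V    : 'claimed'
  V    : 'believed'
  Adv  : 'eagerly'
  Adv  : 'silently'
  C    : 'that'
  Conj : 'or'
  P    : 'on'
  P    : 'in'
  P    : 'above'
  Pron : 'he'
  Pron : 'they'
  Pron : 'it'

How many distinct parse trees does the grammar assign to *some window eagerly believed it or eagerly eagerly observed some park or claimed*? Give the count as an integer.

Two of the 9 distinct bracketings:
[S [NP [Det some] [N window]] [VP [AdvP [Adv eagerly]] [VP [VP [V believed] [NP [Pron it]]] [Conj or] [VP [AdvP [Adv eagerly]] [VP [AdvP [Adv eagerly]] [VP [VP [V observed] [NP [Det some] [N park]]] [Conj or] [VP [V claimed]]]]]]]]
[S [NP [Det some] [N window]] [VP [AdvP [Adv eagerly]] [VP [VP [V believed] [NP [Pron it]]] [Conj or] [VP [AdvP [Adv eagerly]] [VP [VP [AdvP [Adv eagerly]] [VP [V observed] [NP [Det some] [N park]]]] [Conj or] [VP [V claimed]]]]]]]
The trees differ in how a recursive rule is bracketed over the same span.

9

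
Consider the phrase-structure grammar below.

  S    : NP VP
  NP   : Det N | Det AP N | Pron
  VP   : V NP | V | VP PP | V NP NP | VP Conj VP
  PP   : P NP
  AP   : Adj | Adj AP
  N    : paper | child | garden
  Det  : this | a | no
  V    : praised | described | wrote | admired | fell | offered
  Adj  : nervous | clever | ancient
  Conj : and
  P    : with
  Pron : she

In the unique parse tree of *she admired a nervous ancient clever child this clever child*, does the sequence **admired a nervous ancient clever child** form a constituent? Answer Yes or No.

No

[S [NP [Pron she]] [VP [V admired] [NP [Det a] [AP [Adj nervous] [AP [Adj ancient] [AP [Adj clever]]]] [N child]] [NP [Det this] [AP [Adj clever]] [N child]]]]
The smallest constituent containing 'admired a nervous ancient clever child' is the VP spanning 'admired a nervous ancient clever child this clever child'; no single node in the tree dominates exactly the given words.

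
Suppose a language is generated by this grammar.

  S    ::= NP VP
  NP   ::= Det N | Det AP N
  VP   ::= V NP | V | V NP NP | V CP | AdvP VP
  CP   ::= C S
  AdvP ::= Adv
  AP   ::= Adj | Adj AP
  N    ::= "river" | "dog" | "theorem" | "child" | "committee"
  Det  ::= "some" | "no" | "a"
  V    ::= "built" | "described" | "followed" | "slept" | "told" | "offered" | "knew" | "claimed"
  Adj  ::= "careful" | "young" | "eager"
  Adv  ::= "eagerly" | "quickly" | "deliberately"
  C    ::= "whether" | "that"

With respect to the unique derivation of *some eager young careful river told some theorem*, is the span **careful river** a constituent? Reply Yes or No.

No

[S [NP [Det some] [AP [Adj eager] [AP [Adj young] [AP [Adj careful]]]] [N river]] [VP [V told] [NP [Det some] [N theorem]]]]
The smallest constituent containing 'careful river' is the NP spanning 'some eager young careful river'; no single node in the tree dominates exactly the given words.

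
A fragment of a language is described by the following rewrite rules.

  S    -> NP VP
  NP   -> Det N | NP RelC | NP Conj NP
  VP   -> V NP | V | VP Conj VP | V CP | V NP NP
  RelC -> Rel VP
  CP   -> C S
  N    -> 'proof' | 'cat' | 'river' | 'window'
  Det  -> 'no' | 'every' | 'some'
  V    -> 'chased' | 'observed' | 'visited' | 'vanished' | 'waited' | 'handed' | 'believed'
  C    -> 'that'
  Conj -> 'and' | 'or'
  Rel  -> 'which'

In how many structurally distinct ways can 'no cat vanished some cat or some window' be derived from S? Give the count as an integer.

[S [NP [Det no] [N cat]] [VP [V vanished] [NP [NP [Det some] [N cat]] [Conj or] [NP [Det some] [N window]]]]]
No rule offers an alternative attachment or grouping for any span, so this is the only derivation.

1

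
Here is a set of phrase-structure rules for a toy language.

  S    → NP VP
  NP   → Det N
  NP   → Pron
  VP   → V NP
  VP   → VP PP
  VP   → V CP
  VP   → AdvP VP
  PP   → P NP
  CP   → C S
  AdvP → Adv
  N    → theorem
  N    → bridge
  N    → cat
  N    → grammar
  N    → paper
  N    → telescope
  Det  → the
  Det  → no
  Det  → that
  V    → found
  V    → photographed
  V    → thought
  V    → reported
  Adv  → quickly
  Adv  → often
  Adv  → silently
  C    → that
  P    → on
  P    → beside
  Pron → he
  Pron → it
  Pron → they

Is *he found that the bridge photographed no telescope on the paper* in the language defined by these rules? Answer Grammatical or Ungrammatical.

[S [NP [Pron he]] [VP [VP [V found] [CP [C that] [S [NP [Det the] [N bridge]] [VP [V photographed] [NP [Det no] [N telescope]]]]]] [PP [P on] [NP [Det the] [N paper]]]]]
Every word is introduced by a lexical rule and the phrasal rules combine the resulting categories into a single S.

Grammatical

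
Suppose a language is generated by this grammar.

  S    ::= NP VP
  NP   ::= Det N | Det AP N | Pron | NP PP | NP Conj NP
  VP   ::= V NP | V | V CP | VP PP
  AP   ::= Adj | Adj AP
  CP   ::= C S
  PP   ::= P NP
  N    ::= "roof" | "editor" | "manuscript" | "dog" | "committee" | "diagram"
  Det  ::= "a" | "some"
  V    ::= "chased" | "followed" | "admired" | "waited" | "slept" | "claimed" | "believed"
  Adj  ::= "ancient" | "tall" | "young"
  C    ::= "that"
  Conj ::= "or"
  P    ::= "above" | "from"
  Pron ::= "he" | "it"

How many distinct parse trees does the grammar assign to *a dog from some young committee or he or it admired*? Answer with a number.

5

Two of the 5 distinct bracketings:
[S [NP [NP [Det a] [N dog]] [PP [P from] [NP [NP [Det some] [AP [Adj young]] [N committee]] [Conj or] [NP [NP [Pron he]] [Conj or] [NP [Pron it]]]]]] [VP [V admired]]]
[S [NP [NP [Det a] [N dog]] [PP [P from] [NP [NP [NP [Det some] [AP [Adj young]] [N committee]] [Conj or] [NP [Pron he]]] [Conj or] [NP [Pron it]]]]] [VP [V admired]]]
The trees differ in how a recursive rule is bracketed over the same span.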